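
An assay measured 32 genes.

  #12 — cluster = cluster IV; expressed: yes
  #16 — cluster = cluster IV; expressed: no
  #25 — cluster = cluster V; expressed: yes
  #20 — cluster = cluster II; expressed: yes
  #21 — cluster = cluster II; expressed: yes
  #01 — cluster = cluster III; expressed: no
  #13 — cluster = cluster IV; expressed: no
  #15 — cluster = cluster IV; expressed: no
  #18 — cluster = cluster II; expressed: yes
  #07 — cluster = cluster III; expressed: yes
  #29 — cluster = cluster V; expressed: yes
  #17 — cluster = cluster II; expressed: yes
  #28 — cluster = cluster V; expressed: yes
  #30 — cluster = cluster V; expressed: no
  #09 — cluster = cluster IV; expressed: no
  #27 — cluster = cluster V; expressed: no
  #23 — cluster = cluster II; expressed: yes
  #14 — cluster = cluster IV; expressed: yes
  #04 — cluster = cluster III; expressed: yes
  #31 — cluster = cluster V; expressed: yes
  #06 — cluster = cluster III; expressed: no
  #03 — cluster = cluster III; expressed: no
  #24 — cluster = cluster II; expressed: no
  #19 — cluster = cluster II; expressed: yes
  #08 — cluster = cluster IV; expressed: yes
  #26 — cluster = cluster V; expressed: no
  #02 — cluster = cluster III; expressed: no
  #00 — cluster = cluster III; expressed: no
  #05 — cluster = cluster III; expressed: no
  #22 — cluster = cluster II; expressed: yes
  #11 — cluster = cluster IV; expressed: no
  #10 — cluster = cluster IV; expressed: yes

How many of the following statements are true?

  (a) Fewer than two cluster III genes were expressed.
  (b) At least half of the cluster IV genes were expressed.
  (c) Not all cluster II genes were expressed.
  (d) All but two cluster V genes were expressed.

1

(a) cluster III: |A| = 8, |A ∩ B| = 2; needs |A ∩ B| < 2 — false.
(b) cluster IV: |A| = 9, |A ∩ B| = 4; needs |A ∩ B| ≥ |A ∖ B| — false.
(c) cluster II: |A| = 8, |A ∩ B| = 7; needs A ⊄ B (|A ∖ B| ≥ 1) — true.
(d) cluster V: |A| = 7, |A ∩ B| = 4; needs |A ∖ B| = 2 — false.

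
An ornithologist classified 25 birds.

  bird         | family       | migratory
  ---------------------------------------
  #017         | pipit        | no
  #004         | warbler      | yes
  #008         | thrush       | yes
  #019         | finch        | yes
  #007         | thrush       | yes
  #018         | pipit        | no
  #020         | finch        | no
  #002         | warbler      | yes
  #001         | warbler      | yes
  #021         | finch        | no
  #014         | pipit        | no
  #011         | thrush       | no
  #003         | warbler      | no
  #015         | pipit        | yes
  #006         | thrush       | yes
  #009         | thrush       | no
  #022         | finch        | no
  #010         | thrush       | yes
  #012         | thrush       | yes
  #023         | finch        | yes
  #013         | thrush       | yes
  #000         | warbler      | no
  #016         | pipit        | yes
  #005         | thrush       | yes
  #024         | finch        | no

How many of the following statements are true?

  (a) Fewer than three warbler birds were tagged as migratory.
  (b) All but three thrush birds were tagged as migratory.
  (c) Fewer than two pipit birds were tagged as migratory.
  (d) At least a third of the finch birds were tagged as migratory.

(a) warbler: |A| = 5, |A ∩ B| = 3; needs |A ∩ B| < 3 — false.
(b) thrush: |A| = 9, |A ∩ B| = 7; needs |A ∖ B| = 3 — false.
(c) pipit: |A| = 5, |A ∩ B| = 2; needs |A ∩ B| < 2 — false.
(d) finch: |A| = 6, |A ∩ B| = 2; needs |A ∩ B| / |A| ≥ 1/3 — true.

1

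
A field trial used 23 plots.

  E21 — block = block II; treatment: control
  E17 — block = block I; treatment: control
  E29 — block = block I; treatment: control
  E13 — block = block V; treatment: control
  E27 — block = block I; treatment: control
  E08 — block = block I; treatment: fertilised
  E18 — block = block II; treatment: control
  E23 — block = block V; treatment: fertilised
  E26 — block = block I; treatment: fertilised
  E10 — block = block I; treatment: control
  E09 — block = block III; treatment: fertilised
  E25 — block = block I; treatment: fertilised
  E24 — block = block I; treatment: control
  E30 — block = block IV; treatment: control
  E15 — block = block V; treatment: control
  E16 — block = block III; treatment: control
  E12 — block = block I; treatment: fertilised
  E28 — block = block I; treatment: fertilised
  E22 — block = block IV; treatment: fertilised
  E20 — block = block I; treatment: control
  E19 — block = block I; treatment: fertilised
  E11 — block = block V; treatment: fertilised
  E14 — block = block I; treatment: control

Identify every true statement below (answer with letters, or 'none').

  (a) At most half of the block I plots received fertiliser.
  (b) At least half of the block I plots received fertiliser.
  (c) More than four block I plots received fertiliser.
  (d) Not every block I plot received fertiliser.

(a), (c), (d)

|A| = 13, |A ∩ B| = 6, |A ∖ B| = 7.
(a) |A ∩ B| ≤ |A ∖ B|: holds.
(b) |A ∩ B| ≥ |A ∖ B|: fails.
(c) |A ∩ B| > 4: holds.
(d) A ⊄ B (|A ∖ B| ≥ 1): holds.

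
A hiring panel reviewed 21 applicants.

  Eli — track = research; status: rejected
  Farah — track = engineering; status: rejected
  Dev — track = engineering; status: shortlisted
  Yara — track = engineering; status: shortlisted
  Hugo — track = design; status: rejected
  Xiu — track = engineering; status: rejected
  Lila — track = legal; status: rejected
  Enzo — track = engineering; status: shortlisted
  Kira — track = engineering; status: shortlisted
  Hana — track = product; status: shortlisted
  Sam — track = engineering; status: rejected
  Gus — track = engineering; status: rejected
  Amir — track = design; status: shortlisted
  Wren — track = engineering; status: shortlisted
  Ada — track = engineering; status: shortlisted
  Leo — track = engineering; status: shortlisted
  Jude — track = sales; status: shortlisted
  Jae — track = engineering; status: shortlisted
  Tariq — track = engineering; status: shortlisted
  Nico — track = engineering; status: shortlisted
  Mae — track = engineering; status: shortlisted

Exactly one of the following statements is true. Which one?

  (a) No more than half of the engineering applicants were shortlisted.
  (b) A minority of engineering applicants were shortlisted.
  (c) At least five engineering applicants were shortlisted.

(c)

|A| = 15, |A ∩ B| = 11, |A ∖ B| = 4.
(a) requires |A ∩ B| ≤ |A ∖ B|: false.
(b) requires |A ∩ B| < |A ∖ B|: false.
(c) requires |A ∩ B| ≥ 5: true.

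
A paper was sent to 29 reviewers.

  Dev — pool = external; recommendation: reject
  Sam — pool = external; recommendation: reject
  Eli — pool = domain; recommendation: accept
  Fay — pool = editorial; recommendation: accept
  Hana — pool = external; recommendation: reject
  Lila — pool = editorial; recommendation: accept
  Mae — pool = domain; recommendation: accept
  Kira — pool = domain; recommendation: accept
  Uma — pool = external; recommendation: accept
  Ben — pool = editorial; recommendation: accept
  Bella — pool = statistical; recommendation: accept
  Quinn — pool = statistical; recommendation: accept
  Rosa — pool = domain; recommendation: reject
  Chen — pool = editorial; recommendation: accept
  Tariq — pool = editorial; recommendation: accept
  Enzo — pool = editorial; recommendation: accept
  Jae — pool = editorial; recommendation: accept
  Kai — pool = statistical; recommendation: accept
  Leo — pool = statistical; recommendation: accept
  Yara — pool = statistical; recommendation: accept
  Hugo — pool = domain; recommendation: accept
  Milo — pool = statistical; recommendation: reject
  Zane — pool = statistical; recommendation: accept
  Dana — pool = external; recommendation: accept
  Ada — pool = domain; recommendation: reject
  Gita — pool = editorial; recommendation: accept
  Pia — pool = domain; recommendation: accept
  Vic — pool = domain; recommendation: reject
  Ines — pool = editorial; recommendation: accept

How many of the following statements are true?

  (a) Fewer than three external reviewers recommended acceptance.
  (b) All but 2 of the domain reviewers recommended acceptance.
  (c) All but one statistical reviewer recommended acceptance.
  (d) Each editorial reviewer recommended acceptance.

3

(a) external: |A| = 5, |A ∩ B| = 2; needs |A ∩ B| < 3 — true.
(b) domain: |A| = 8, |A ∩ B| = 5; needs |A ∖ B| = 2 — false.
(c) statistical: |A| = 7, |A ∩ B| = 6; needs |A ∖ B| = 1 — true.
(d) editorial: |A| = 9, |A ∩ B| = 9; needs A ⊆ B, i.e. every element of A is in B (|A ∖ B| = 0) — true.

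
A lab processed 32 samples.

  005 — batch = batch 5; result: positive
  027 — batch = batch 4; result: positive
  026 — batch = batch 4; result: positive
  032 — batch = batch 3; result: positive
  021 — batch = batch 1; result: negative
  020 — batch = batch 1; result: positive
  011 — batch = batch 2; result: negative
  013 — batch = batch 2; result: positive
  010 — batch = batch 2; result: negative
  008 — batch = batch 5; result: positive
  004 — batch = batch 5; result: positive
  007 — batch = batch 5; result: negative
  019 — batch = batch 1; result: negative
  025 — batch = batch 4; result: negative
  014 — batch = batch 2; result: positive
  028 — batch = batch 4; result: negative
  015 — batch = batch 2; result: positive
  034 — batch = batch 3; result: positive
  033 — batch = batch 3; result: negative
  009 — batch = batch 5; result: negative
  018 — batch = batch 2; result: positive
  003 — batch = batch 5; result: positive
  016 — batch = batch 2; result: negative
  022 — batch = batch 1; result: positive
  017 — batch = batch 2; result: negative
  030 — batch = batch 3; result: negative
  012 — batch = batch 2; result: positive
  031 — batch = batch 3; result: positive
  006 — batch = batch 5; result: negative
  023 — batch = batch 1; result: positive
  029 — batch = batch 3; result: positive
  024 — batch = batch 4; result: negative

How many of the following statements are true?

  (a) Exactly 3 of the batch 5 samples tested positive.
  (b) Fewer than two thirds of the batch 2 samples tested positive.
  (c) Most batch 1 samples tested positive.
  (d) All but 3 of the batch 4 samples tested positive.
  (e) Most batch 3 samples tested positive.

(a) batch 5: |A| = 7, |A ∩ B| = 4; needs |A ∩ B| = 3 — false.
(b) batch 2: |A| = 9, |A ∩ B| = 5; needs |A ∩ B| / |A| < 2/3 — true.
(c) batch 1: |A| = 5, |A ∩ B| = 3; needs |A ∩ B| > |A ∖ B| — true.
(d) batch 4: |A| = 5, |A ∩ B| = 2; needs |A ∖ B| = 3 — true.
(e) batch 3: |A| = 6, |A ∩ B| = 4; needs |A ∩ B| > |A ∖ B| — true.

4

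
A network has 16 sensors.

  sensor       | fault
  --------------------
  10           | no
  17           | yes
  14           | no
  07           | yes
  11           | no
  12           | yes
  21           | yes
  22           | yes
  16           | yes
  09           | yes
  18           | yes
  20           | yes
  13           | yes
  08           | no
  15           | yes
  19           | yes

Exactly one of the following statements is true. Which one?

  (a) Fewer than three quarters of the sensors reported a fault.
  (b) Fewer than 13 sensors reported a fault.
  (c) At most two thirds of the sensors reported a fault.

(b)

|A| = 16, |A ∩ B| = 12, |A ∖ B| = 4.
(a) requires |A ∩ B| / |A| < 3/4: false.
(b) requires |A ∩ B| < 13: true.
(c) requires |A ∩ B| / |A| ≤ 2/3: false.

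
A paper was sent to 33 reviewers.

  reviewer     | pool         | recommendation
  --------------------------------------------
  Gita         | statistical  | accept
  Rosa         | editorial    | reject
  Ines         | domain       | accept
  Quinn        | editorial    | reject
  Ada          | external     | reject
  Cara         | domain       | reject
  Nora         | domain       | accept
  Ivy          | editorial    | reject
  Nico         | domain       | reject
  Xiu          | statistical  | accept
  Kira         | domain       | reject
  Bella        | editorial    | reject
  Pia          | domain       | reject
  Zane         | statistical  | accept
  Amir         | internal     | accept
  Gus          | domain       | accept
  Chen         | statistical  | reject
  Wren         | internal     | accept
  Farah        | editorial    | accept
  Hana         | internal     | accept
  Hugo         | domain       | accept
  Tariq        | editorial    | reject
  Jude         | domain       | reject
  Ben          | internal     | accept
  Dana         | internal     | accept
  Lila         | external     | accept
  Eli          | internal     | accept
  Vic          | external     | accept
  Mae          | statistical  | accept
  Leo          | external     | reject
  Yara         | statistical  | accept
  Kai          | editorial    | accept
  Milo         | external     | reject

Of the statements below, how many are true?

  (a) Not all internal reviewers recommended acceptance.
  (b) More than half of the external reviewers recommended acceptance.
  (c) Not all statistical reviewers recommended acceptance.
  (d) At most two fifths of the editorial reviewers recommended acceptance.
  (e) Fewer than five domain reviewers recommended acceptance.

(a) internal: |A| = 6, |A ∩ B| = 6; needs A ⊄ B (|A ∖ B| ≥ 1) — false.
(b) external: |A| = 5, |A ∩ B| = 2; needs |A ∩ B| > |A ∖ B| — false.
(c) statistical: |A| = 6, |A ∩ B| = 5; needs A ⊄ B (|A ∖ B| ≥ 1) — true.
(d) editorial: |A| = 7, |A ∩ B| = 2; needs |A ∩ B| / |A| ≤ 2/5 — true.
(e) domain: |A| = 9, |A ∩ B| = 4; needs |A ∩ B| < 5 — true.

3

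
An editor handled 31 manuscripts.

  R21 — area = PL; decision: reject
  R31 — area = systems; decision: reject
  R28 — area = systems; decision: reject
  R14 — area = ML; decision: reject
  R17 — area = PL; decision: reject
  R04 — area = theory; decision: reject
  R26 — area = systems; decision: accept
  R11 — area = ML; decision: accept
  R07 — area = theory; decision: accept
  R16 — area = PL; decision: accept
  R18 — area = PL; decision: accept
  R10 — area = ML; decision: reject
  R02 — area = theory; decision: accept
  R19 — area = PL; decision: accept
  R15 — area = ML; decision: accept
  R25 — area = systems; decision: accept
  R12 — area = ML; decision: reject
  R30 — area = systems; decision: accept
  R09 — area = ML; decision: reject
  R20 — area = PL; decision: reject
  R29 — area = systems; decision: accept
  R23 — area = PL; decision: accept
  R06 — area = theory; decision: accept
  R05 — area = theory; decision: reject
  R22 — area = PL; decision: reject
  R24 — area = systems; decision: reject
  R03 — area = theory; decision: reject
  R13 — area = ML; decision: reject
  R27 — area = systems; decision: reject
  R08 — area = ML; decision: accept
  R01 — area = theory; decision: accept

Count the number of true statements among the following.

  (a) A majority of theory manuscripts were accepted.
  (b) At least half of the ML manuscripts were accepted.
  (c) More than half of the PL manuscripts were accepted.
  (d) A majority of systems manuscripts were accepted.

(a) theory: |A| = 7, |A ∩ B| = 4; needs |A ∩ B| > |A ∖ B| — true.
(b) ML: |A| = 8, |A ∩ B| = 3; needs |A ∩ B| ≥ |A ∖ B| — false.
(c) PL: |A| = 8, |A ∩ B| = 4; needs |A ∩ B| > |A ∖ B| — false.
(d) systems: |A| = 8, |A ∩ B| = 4; needs |A ∩ B| > |A ∖ B| — false.

1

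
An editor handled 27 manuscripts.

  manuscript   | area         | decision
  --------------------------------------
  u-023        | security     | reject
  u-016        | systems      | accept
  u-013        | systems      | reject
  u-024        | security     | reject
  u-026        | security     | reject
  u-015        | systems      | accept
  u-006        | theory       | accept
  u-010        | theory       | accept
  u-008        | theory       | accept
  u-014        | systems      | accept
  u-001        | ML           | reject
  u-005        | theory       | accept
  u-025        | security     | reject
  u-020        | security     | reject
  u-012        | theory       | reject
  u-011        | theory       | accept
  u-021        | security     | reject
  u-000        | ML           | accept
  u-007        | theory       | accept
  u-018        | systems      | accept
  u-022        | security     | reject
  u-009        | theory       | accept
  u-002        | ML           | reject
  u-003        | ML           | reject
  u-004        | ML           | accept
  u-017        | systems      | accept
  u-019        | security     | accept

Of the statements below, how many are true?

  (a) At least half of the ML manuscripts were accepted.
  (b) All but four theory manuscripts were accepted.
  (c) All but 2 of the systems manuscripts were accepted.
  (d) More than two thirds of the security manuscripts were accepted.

(a) ML: |A| = 5, |A ∩ B| = 2; needs |A ∩ B| ≥ |A ∖ B| — false.
(b) theory: |A| = 8, |A ∩ B| = 7; needs |A ∖ B| = 4 — false.
(c) systems: |A| = 6, |A ∩ B| = 5; needs |A ∖ B| = 2 — false.
(d) security: |A| = 8, |A ∩ B| = 1; needs |A ∩ B| / |A| > 2/3 — false.

0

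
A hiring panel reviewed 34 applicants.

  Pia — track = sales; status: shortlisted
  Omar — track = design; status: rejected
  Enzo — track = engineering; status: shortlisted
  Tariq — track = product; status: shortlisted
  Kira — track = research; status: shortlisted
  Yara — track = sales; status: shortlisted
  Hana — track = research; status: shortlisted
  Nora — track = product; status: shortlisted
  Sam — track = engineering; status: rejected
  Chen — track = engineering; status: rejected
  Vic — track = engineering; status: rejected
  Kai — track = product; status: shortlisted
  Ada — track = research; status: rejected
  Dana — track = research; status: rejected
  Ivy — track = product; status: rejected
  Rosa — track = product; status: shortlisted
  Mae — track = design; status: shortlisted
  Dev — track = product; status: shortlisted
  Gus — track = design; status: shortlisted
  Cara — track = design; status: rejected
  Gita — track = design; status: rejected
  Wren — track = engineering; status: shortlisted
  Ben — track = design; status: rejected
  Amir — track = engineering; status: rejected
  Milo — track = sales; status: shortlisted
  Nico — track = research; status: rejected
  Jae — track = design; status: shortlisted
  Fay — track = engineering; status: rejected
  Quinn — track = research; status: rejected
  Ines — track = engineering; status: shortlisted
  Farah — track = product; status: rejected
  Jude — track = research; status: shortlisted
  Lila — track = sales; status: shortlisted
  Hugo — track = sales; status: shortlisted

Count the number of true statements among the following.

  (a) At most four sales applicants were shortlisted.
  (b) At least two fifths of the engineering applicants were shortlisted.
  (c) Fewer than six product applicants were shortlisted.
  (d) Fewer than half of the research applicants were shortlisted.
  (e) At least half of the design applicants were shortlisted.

(a) sales: |A| = 5, |A ∩ B| = 5; needs |A ∩ B| ≤ 4 — false.
(b) engineering: |A| = 8, |A ∩ B| = 3; needs |A ∩ B| / |A| ≥ 2/5 — false.
(c) product: |A| = 7, |A ∩ B| = 5; needs |A ∩ B| < 6 — true.
(d) research: |A| = 7, |A ∩ B| = 3; needs |A ∩ B| < |A ∖ B| — true.
(e) design: |A| = 7, |A ∩ B| = 3; needs |A ∩ B| ≥ |A ∖ B| — false.

2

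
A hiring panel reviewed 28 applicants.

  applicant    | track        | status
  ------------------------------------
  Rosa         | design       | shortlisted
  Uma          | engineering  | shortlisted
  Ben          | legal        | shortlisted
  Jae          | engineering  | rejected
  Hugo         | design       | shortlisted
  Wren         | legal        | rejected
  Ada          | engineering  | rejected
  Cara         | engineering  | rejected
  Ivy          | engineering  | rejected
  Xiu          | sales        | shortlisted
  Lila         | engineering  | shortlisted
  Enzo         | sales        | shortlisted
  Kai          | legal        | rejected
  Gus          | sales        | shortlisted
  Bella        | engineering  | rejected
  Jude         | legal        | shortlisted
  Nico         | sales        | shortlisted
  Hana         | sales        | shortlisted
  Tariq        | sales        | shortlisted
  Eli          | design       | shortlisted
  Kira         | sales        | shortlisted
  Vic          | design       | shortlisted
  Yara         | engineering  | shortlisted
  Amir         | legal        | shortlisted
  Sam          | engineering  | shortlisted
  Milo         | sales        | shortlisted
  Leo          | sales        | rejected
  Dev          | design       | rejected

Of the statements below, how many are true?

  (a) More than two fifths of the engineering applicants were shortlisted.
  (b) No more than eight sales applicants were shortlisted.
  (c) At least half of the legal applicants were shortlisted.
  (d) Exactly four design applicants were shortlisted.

4

(a) engineering: |A| = 9, |A ∩ B| = 4; needs |A ∩ B| / |A| > 2/5 — true.
(b) sales: |A| = 9, |A ∩ B| = 8; needs |A ∩ B| ≤ 8 — true.
(c) legal: |A| = 5, |A ∩ B| = 3; needs |A ∩ B| ≥ |A ∖ B| — true.
(d) design: |A| = 5, |A ∩ B| = 4; needs |A ∩ B| = 4 — true.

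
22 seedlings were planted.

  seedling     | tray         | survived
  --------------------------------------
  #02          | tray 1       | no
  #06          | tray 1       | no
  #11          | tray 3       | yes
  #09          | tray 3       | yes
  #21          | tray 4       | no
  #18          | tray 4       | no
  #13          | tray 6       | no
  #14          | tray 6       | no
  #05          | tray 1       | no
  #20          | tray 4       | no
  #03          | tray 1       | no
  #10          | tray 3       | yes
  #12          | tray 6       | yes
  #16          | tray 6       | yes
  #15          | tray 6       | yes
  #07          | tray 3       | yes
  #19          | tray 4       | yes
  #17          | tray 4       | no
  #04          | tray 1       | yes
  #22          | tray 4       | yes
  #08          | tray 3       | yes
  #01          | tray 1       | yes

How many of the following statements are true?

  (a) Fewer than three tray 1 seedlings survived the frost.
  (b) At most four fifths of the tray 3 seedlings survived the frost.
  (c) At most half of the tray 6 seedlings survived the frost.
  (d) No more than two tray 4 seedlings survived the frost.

(a) tray 1: |A| = 6, |A ∩ B| = 2; needs |A ∩ B| < 3 — true.
(b) tray 3: |A| = 5, |A ∩ B| = 5; needs |A ∩ B| / |A| ≤ 4/5 — false.
(c) tray 6: |A| = 5, |A ∩ B| = 3; needs |A ∩ B| ≤ |A ∖ B| — false.
(d) tray 4: |A| = 6, |A ∩ B| = 2; needs |A ∩ B| ≤ 2 — true.

2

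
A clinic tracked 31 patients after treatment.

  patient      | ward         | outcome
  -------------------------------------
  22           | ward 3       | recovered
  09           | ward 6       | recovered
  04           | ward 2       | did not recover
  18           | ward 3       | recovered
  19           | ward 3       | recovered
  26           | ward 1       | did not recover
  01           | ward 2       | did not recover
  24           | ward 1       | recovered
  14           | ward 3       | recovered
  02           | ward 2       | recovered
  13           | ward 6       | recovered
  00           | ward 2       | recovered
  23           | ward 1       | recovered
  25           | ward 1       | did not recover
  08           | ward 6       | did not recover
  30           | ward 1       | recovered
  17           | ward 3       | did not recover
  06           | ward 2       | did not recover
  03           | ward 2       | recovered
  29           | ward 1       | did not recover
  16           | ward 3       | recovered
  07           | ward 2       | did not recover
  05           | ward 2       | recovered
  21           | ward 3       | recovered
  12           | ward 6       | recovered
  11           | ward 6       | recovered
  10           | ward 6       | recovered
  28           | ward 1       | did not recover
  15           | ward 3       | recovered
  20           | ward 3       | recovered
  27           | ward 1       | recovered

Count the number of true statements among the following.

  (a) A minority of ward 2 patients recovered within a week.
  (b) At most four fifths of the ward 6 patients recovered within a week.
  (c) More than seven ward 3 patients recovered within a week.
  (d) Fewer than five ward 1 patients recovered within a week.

2

(a) ward 2: |A| = 8, |A ∩ B| = 4; needs |A ∩ B| < |A ∖ B| — false.
(b) ward 6: |A| = 6, |A ∩ B| = 5; needs |A ∩ B| / |A| ≤ 4/5 — false.
(c) ward 3: |A| = 9, |A ∩ B| = 8; needs |A ∩ B| > 7 — true.
(d) ward 1: |A| = 8, |A ∩ B| = 4; needs |A ∩ B| < 5 — true.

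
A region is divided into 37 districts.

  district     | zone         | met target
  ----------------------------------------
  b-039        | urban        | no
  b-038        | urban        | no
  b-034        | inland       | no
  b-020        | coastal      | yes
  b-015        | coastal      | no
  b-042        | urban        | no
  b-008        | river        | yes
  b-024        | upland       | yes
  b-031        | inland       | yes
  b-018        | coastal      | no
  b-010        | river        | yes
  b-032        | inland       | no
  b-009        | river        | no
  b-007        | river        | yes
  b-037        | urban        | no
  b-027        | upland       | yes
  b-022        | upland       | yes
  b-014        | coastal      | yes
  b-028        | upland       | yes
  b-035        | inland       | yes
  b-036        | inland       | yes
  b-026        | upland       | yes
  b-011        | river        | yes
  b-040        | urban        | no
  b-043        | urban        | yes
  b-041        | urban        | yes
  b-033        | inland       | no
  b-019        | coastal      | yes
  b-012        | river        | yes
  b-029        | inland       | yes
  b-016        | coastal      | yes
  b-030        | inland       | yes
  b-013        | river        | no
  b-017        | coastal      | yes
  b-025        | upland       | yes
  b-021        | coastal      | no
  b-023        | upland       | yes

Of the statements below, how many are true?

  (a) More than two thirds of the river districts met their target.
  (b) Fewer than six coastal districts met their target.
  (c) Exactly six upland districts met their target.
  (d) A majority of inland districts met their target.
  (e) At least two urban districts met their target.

(a) river: |A| = 7, |A ∩ B| = 5; needs |A ∩ B| / |A| > 2/3 — true.
(b) coastal: |A| = 8, |A ∩ B| = 5; needs |A ∩ B| < 6 — true.
(c) upland: |A| = 7, |A ∩ B| = 7; needs |A ∩ B| = 6 — false.
(d) inland: |A| = 8, |A ∩ B| = 5; needs |A ∩ B| > |A ∖ B| — true.
(e) urban: |A| = 7, |A ∩ B| = 2; needs |A ∩ B| ≥ 2 — true.

4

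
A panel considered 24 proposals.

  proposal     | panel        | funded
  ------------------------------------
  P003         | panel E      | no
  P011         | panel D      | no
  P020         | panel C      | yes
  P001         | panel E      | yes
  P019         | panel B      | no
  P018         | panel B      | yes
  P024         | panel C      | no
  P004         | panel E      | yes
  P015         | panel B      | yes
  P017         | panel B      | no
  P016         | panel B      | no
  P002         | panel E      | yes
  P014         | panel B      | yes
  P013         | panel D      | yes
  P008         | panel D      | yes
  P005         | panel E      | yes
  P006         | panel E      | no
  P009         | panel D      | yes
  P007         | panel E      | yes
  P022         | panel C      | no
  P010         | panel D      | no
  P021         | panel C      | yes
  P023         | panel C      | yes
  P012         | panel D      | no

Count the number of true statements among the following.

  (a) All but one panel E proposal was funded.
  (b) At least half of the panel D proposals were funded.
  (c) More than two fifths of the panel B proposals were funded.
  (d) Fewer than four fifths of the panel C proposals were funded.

(a) panel E: |A| = 7, |A ∩ B| = 5; needs |A ∖ B| = 1 — false.
(b) panel D: |A| = 6, |A ∩ B| = 3; needs |A ∩ B| ≥ |A ∖ B| — true.
(c) panel B: |A| = 6, |A ∩ B| = 3; needs |A ∩ B| / |A| > 2/5 — true.
(d) panel C: |A| = 5, |A ∩ B| = 3; needs |A ∩ B| / |A| < 4/5 — true.

3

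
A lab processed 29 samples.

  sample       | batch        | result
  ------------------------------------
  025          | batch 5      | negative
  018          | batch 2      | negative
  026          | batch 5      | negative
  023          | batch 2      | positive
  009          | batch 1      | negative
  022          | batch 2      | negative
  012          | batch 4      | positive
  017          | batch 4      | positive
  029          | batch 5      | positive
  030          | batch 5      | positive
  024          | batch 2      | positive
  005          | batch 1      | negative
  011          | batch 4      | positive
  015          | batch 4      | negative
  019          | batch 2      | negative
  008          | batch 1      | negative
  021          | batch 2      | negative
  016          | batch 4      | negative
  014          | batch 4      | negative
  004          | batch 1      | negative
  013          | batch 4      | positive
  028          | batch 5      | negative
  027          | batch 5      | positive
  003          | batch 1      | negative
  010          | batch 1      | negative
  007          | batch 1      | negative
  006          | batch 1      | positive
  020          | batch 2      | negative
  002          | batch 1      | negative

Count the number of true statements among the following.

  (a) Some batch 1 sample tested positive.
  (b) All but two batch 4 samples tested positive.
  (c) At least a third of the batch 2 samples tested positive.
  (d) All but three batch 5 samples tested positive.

(a) batch 1: |A| = 9, |A ∩ B| = 1; needs A ∩ B ≠ ∅ (|A ∩ B| ≥ 1) — true.
(b) batch 4: |A| = 7, |A ∩ B| = 4; needs |A ∖ B| = 2 — false.
(c) batch 2: |A| = 7, |A ∩ B| = 2; needs |A ∩ B| / |A| ≥ 1/3 — false.
(d) batch 5: |A| = 6, |A ∩ B| = 3; needs |A ∖ B| = 3 — true.

2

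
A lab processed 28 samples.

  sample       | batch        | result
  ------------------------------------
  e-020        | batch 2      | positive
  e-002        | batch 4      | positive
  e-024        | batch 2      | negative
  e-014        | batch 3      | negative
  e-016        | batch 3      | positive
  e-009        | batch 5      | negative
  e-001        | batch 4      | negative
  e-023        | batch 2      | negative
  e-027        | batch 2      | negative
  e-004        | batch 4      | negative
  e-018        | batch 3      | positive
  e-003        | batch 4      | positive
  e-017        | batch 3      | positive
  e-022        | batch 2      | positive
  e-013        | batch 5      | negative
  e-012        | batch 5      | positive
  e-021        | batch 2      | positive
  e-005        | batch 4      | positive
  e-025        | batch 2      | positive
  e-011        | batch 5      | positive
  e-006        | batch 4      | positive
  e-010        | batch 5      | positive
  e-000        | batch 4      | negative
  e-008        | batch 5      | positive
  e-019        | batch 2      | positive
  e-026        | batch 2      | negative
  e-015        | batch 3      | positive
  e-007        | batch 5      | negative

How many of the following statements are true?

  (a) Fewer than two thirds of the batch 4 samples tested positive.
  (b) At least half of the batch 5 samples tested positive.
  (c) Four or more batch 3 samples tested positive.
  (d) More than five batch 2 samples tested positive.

(a) batch 4: |A| = 7, |A ∩ B| = 4; needs |A ∩ B| / |A| < 2/3 — true.
(b) batch 5: |A| = 7, |A ∩ B| = 4; needs |A ∩ B| ≥ |A ∖ B| — true.
(c) batch 3: |A| = 5, |A ∩ B| = 4; needs |A ∩ B| ≥ 4 — true.
(d) batch 2: |A| = 9, |A ∩ B| = 5; needs |A ∩ B| > 5 — false.

3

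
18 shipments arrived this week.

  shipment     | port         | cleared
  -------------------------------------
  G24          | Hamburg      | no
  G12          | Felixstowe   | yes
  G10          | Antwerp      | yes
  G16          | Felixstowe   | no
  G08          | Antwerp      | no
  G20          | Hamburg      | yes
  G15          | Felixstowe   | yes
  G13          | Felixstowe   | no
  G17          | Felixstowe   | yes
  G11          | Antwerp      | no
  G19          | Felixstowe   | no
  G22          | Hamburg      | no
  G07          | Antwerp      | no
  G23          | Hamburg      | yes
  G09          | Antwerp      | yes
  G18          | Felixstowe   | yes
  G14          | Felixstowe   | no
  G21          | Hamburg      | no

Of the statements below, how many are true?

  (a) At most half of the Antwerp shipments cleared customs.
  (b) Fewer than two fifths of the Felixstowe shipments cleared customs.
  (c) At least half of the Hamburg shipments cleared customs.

(a) Antwerp: |A| = 5, |A ∩ B| = 2; needs |A ∩ B| ≤ |A ∖ B| — true.
(b) Felixstowe: |A| = 8, |A ∩ B| = 4; needs |A ∩ B| / |A| < 2/5 — false.
(c) Hamburg: |A| = 5, |A ∩ B| = 2; needs |A ∩ B| ≥ |A ∖ B| — false.

1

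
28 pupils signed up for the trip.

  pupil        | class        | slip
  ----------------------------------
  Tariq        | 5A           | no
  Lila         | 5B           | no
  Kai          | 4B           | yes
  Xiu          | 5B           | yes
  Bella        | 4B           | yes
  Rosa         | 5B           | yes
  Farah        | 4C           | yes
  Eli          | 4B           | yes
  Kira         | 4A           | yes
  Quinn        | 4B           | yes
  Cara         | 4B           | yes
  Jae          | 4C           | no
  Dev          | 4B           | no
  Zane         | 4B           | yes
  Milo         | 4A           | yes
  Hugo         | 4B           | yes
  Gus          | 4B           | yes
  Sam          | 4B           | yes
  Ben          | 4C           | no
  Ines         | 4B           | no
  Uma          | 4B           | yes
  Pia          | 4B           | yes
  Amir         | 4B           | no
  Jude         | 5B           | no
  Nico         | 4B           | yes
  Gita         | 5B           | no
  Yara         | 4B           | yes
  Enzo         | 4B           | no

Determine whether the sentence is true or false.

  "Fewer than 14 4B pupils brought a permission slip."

True

The determiner here denotes the relation: |A ∩ B| < 14.
|A| = 17, |A ∩ B| = 13, |A ∖ B| = 4.
|A ∩ B| = 13, so the statement is true.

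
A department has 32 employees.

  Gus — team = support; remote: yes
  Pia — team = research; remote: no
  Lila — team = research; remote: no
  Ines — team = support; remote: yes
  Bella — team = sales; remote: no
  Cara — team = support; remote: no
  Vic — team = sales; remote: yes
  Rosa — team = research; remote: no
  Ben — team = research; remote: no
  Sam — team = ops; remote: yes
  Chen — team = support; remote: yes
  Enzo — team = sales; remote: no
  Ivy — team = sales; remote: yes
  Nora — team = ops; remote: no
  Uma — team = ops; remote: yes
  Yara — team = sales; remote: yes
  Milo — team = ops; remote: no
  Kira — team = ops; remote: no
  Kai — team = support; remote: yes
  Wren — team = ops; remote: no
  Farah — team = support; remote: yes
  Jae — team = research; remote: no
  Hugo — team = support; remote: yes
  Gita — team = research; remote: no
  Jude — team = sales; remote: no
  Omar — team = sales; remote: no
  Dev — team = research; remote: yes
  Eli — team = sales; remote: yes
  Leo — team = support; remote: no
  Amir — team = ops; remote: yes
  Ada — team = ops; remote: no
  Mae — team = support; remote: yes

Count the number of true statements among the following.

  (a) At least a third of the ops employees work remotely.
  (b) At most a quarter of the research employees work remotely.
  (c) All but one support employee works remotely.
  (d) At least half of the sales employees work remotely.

3

(a) ops: |A| = 8, |A ∩ B| = 3; needs |A ∩ B| / |A| ≥ 1/3 — true.
(b) research: |A| = 7, |A ∩ B| = 1; needs |A ∩ B| / |A| ≤ 1/4 — true.
(c) support: |A| = 9, |A ∩ B| = 7; needs |A ∖ B| = 1 — false.
(d) sales: |A| = 8, |A ∩ B| = 4; needs |A ∩ B| ≥ |A ∖ B| — true.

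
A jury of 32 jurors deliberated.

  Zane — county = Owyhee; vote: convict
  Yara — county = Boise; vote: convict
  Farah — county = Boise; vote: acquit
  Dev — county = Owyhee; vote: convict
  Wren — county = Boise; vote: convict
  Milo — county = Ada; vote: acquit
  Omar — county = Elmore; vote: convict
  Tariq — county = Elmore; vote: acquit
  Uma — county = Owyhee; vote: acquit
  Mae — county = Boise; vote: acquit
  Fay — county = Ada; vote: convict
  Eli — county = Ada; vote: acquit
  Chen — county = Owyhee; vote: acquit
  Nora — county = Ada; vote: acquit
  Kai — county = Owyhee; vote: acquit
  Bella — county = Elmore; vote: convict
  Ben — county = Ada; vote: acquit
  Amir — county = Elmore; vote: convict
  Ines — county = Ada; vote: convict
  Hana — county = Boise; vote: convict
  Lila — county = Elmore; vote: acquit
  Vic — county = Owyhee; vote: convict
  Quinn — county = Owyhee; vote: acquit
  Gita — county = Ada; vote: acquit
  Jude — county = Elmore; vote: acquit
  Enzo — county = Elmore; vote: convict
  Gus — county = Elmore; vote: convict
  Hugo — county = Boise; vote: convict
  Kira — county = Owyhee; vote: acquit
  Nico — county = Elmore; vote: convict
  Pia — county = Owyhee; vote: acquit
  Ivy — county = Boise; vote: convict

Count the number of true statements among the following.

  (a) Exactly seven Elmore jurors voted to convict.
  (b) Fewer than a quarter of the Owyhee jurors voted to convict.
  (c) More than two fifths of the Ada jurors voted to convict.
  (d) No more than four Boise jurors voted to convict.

(a) Elmore: |A| = 9, |A ∩ B| = 6; needs |A ∩ B| = 7 — false.
(b) Owyhee: |A| = 9, |A ∩ B| = 3; needs |A ∩ B| / |A| < 1/4 — false.
(c) Ada: |A| = 7, |A ∩ B| = 2; needs |A ∩ B| / |A| > 2/5 — false.
(d) Boise: |A| = 7, |A ∩ B| = 5; needs |A ∩ B| ≤ 4 — false.

0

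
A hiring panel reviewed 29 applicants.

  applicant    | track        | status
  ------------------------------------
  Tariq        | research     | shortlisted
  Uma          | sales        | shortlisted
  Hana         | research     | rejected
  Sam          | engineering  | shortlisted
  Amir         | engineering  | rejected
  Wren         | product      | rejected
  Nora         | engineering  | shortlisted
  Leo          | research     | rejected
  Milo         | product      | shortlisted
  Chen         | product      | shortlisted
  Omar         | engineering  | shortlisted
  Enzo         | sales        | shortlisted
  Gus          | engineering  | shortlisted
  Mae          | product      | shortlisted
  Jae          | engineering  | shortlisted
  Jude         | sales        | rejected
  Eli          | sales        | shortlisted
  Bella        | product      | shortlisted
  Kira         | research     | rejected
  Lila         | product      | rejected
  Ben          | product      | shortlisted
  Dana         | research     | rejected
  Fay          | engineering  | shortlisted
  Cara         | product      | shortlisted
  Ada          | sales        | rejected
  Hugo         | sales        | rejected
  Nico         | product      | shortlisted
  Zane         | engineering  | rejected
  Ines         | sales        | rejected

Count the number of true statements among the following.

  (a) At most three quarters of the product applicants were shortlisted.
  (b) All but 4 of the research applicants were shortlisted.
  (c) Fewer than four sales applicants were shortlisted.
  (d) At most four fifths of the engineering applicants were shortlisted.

3

(a) product: |A| = 9, |A ∩ B| = 7; needs |A ∩ B| / |A| ≤ 3/4 — false.
(b) research: |A| = 5, |A ∩ B| = 1; needs |A ∖ B| = 4 — true.
(c) sales: |A| = 7, |A ∩ B| = 3; needs |A ∩ B| < 4 — true.
(d) engineering: |A| = 8, |A ∩ B| = 6; needs |A ∩ B| / |A| ≤ 4/5 — true.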